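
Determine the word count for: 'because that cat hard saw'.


Counting words by splitting on spaces:
  Word 1: 'because'
  Word 2: 'that'
  Word 3: 'cat'
  Word 4: 'hard'
  Word 5: 'saw'
Total words: 5

5


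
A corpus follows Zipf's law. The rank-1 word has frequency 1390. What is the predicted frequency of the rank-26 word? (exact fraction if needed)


Zipf's law: freq(rank) = f1 / rank
f1 = 1390, rank = 26
freq = 1390 / 26
GCD(1390, 26) = 2
Simplified: 695/13

695/13


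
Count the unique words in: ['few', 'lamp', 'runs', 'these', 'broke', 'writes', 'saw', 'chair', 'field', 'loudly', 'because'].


Listing all tokens and tracking unique types:
  Token 1: 'few' -> NEW (unique so far: 1)
  Token 2: 'lamp' -> NEW (unique so far: 2)
  Token 3: 'runs' -> NEW (unique so far: 3)
  Token 4: 'these' -> NEW (unique so far: 4)
  Token 5: 'broke' -> NEW (unique so far: 5)
  Token 6: 'writes' -> NEW (unique so far: 6)
  Token 7: 'saw' -> NEW (unique so far: 7)
  Token 8: 'chair' -> NEW (unique so far: 8)
  Token 9: 'field' -> NEW (unique so far: 9)
  Token 10: 'loudly' -> NEW (unique so far: 10)
  Token 11: 'because' -> NEW (unique so far: 11)
Unique types: ('because', 'broke', 'chair', 'few', 'field', 'lamp', 'loudly', 'runs', 'saw', 'these', 'writes')
Vocabulary size: 11

11


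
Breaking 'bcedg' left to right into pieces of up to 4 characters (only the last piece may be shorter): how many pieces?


'bcedg' has 5 characters.
Chunking with max size 4:
  Chunk 1: 'bced' (positions 0-3)
  Chunk 2: 'g' (positions 4-4)
Total chunks: ceil(5 / 4) = 2

2


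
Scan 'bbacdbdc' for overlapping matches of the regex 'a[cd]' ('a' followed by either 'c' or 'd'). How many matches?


Pattern: a[cd] means 'a' followed by either 'c' or 'd'.
Scanning 'bbacdbdc' position-by-position:
  Pos 0: window 'bb' -> no
  Pos 1: window 'ba' -> no
  Pos 2: window 'ac' -> MATCH
  Pos 3: window 'cd' -> no
  Pos 4: window 'db' -> no
  Pos 5: window 'bd' -> no
  Pos 6: window 'dc' -> no
  Pos 7: window 'c' -> no
Total matches: 1

1


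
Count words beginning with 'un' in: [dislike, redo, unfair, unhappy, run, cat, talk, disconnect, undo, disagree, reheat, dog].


Checking each word for prefix 'un':
  'dislike' -> no (count: 0)
  'redo' -> no (count: 0)
  'unfair' -> YES, starts with 'un' (count: 1)
  'unhappy' -> YES, starts with 'un' (count: 2)
  'run' -> no (count: 2)
  'cat' -> no (count: 2)
  'talk' -> no (count: 2)
  'disconnect' -> no (count: 2)
  'undo' -> YES, starts with 'un' (count: 3)
  'disagree' -> no (count: 3)
  'reheat' -> no (count: 3)
  'dog' -> no (count: 3)
Total with prefix 'un': 3

3


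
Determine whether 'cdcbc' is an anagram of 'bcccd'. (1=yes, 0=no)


Sort characters of 'cdcbc': 'bcccd'
Sort characters of 'bcccd': 'bcccd'
Sorted forms match -> they ARE anagrams
Result: 1

1


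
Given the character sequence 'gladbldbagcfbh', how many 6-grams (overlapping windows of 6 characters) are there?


String 'gladbldbagcfbh' has length L = 14.
Number of overlapping n-grams = L - n + 1
Substituting: 14 - 6 + 1 = 9

9


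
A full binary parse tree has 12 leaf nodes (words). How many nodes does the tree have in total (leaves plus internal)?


Leaf nodes (terminals): 12
Internal nodes = n - 1 = 12 - 1 = 11
Total = leaves + internal = 12 + 11 = 23

23


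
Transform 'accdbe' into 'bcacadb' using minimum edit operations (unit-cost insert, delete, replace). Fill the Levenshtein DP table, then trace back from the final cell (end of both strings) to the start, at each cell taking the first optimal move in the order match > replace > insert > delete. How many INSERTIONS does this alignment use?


Edit distance = 4. Backtracking from cell (6, 7) with preference match > replace > insert > delete,
then listing the resulting alignment 'accdbe' -> 'bcacadb' left to right:
  Step 1: insert 'b' [insertion #1]
  Step 2: insert 'c' [insertion #2]
  Step 3: keep 'a'
  Step 4: keep 'c'
  Step 5: replace c->a
  Step 6: keep 'd'
  Step 7: keep 'b'
  Step 8: delete 'e'
Total insertions: 2

2


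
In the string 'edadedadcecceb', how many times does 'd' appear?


Scanning 'edadedadcecceb' for 'd':
  Position 1: 'd' -> MATCH (count: 1)
  Position 3: 'd' -> MATCH (count: 2)
  Position 5: 'd' -> MATCH (count: 3)
  Position 7: 'd' -> MATCH (count: 4)
Total occurrences of 'd': 4

4


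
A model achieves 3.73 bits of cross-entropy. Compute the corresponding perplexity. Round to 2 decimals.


Perplexity formula: PP = 2^H
H = 3.73
PP = 2^3.73
Decompose: 2^3.73 = 2^3 * 2^0.73
2^3 = 8, 2^0.73 ~ 1.6586391
PP ~ 8 * 1.6586391 = 13.2691128
Rounded to 2 decimals: 13.27

13.27


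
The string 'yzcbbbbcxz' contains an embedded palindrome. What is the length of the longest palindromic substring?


Scanning 'yzcbbbbcxz' for palindromic substrings.
Substring at positions 2-7: 'cbbbbc'.
Check: reverse('cbbbbc') = 'cbbbbc' -> palindrome confirmed.
Neighbouring characters ('z' / 'x') break symmetry, so it cannot extend further.
No longer palindromic substring exists; longest length = 6

6


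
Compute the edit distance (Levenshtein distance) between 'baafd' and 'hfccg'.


Building DP table for s1='baafd' (len 5) and s2='hfccg' (len 5):
       h  f  c  c  g
    0  1  2  3  4  5
  b 1  1  2  3  4  5
  a 2  2  2  3  4  5
  a 3  3  3  3  4  5
  f 4  4  3  4  4  5
  d 5  5  4  4  5  5
Edit distance = dp[5][5] = 5

5


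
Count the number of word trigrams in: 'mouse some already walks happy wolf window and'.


Word trigrams from [8] words:
  Trigram 1: (mouse some already)
  Trigram 2: (some already walks)
  Trigram 3: (already walks happy)
  Trigram 4: (walks happy wolf)
  Trigram 5: (happy wolf window)
  Trigram 6: (wolf window and)
Total word trigrams: 8 - 2 = 6

6


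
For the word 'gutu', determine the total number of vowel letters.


Scanning each character of 'gutu':
  Position 1: 'g' -> consonant (running count: 0)
  Position 2: 'u' -> vowel (running count: 1)
  Position 3: 't' -> consonant (running count: 1)
  Position 4: 'u' -> vowel (running count: 2)
Total vowels: 2

2


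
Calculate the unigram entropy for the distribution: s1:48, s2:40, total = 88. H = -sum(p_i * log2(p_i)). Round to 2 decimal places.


Computing entropy H = -sum(p_i * log2(p_i)):
  s1: p = 48/88 = 0.5455, -p*log2(p) = 0.4770
  s2: p = 40/88 = 0.4545, -p*log2(p) = 0.5170
H = sum of terms = 0.9940
Rounded to 2 decimals: 0.99

0.99


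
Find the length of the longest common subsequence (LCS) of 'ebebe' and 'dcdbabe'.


DP table for LCS of 'ebebe' and 'dcdbabe':
       d  c  d  b  a  b  e
    0  0  0  0  0  0  0  0
  e 0  0  0  0  0  0  0  1
  b 0  0  0  0  1  1  1  1
  e 0  0  0  0  1  1  1  2
  b 0  0  0  0  1  1  2  2
  e 0  0  0  0  1  1  2  3
LCS: 'bbe'
LCS length = 3

3


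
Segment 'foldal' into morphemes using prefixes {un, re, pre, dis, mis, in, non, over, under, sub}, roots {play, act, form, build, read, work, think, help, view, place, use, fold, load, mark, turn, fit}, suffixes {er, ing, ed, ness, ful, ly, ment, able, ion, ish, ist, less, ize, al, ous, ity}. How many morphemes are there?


Segmenting 'foldal' against the inventory:
  'fold' -> root (morpheme 1)
  'al' -> suffix (morpheme 2)
Total morphemes: 2

2


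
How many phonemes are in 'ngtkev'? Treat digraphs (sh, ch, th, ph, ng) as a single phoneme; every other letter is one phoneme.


Parsing 'ngtkev' greedily, digraphs first:
  'ng' -> digraph (1 consonant phoneme) (phonemes so far: 1)
  't' -> consonant phoneme (phonemes so far: 2)
  'k' -> consonant phoneme (phonemes so far: 3)
  'e' -> vowel phoneme (phonemes so far: 4)
  'v' -> consonant phoneme (phonemes so far: 5)
Total phonemes: 5

5


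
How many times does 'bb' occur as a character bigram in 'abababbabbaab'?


Scanning 'abababbabbaab' for bigram 'bb':
  Position 0: 'ab' -> no
  Position 1: 'ba' -> no
  Position 2: 'ab' -> no
  Position 3: 'ba' -> no
  Position 4: 'ab' -> no
  Position 5: 'bb' -> MATCH
  Position 6: 'ba' -> no
  Position 7: 'ab' -> no
  Position 8: 'bb' -> MATCH
  Position 9: 'ba' -> no
  Position 10: 'aa' -> no
  Position 11: 'ab' -> no
Total matches: 2

2


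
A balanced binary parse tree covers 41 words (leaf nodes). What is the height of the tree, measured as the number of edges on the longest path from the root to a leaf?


In a balanced binary tree with n leaves the deepest leaf is ceil(log2(n)) edges below the root.
log2(41) = 5.3576
ceil(5.3576) = 6
height (edges) = 6

6


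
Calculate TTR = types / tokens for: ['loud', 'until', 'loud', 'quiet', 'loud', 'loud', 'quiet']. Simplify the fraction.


Tokens: 7
Unique types: ('loud', 'quiet', 'until') = 3
TTR = 3/7
Already in lowest terms.

3/7


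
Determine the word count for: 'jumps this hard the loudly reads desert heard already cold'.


Counting words by splitting on spaces:
  Word 1: 'jumps'
  Word 2: 'this'
  Word 3: 'hard'
  Word 4: 'the'
  Word 5: 'loudly'
  Word 6: 'reads'
  Word 7: 'desert'
  Word 8: 'heard'
  Word 9: 'already'
  Word 10: 'cold'
Total words: 10

10


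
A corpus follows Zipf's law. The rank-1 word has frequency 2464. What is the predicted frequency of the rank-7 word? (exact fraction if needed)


Zipf's law: freq(rank) = f1 / rank
f1 = 2464, rank = 7
freq = 2464 / 7
= 352

352


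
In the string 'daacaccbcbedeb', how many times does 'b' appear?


Scanning 'daacaccbcbedeb' for 'b':
  Position 7: 'b' -> MATCH (count: 1)
  Position 9: 'b' -> MATCH (count: 2)
  Position 13: 'b' -> MATCH (count: 3)
Total occurrences of 'b': 3

3


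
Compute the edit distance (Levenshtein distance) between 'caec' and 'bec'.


Building DP table for s1='caec' (len 4) and s2='bec' (len 3):
       b  e  c
    0  1  2  3
  c 1  1  2  2
  a 2  2  2  3
  e 3  3  2  3
  c 4  4  3  2
Edit distance = dp[4][3] = 2

2


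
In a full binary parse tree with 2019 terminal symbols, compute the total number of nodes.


Leaf nodes (terminals): 2019
Internal nodes = n - 1 = 2019 - 1 = 2018
Total = leaves + internal = 2019 + 2018 = 4037

4037


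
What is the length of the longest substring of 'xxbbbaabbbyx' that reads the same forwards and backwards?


Scanning 'xxbbbaabbbyx' for palindromic substrings.
Substring at positions 2-9: 'bbbaabbb'.
Check: reverse('bbbaabbb') = 'bbbaabbb' -> palindrome confirmed.
Neighbouring characters ('x' / 'y') break symmetry, so it cannot extend further.
No longer palindromic substring exists; longest length = 8

8


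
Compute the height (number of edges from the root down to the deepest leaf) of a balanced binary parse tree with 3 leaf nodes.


In a balanced binary tree with n leaves the deepest leaf is ceil(log2(n)) edges below the root.
log2(3) = 1.5850
ceil(1.5850) = 2
height (edges) = 2

2


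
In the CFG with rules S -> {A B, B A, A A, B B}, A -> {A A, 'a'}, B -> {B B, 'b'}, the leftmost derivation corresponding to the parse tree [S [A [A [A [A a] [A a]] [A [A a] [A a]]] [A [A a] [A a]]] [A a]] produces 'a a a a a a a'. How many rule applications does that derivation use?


Every bracketed nonterminal node [X ...] in the tree is produced by exactly one rule application.
Reading the tree off as a leftmost derivation:
  Step 1: S  =>  A A   (applied S -> A A)
  Step 2: A A  =>  A A A   (applied A -> A A)
  Step 3: A A A  =>  A A A A   (applied A -> A A)
  Step 4: A A A A  =>  A A A A A   (applied A -> A A)
  Step 5: A A A A A  =>  a A A A A   (applied A -> a)
  Step 6: a A A A A  =>  a a A A A   (applied A -> a)
  Step 7: a a A A A  =>  a a A A A A   (applied A -> A A)
  Step 8: a a A A A A  =>  a a a A A A   (applied A -> a)
  Step 9: a a a A A A  =>  a a a a A A   (applied A -> a)
  Step 10: a a a a A A  =>  a a a a A A A   (applied A -> A A)
  Step 11: a a a a A A A  =>  a a a a a A A   (applied A -> a)
  Step 12: a a a a a A A  =>  a a a a a a A   (applied A -> a)
  Step 13: a a a a a a A  =>  a a a a a a a   (applied A -> a)
Final yield: a a a a a a a
Total rewrite steps: 13

13


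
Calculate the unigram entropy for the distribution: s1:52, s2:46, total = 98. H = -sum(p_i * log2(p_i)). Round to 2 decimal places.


Computing entropy H = -sum(p_i * log2(p_i)):
  s1: p = 52/98 = 0.5306, -p*log2(p) = 0.4851
  s2: p = 46/98 = 0.4694, -p*log2(p) = 0.5122
H = sum of terms = 0.9973
Rounded to 2 decimals: 1.00

1.00


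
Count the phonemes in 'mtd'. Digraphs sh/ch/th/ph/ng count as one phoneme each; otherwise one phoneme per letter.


Parsing 'mtd' greedily, digraphs first:
  'm' -> consonant phoneme (phonemes so far: 1)
  't' -> consonant phoneme (phonemes so far: 2)
  'd' -> consonant phoneme (phonemes so far: 3)
Total phonemes: 3

3


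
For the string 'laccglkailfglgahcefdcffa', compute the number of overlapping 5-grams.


String 'laccglkailfglgahcefdcffa' has length L = 24.
Number of overlapping n-grams = L - n + 1
Substituting: 24 - 5 + 1 = 20

20


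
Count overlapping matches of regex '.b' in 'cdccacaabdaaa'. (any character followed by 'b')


Pattern: .b means any character followed by 'b'.
Scanning 'cdccacaabdaaa' position-by-position:
  Pos 0: window 'cd' -> no
  Pos 1: window 'dc' -> no
  Pos 2: window 'cc' -> no
  Pos 3: window 'ca' -> no
  Pos 4: window 'ac' -> no
  Pos 5: window 'ca' -> no
  Pos 6: window 'aa' -> no
  Pos 7: window 'ab' -> MATCH
  Pos 8: window 'bd' -> no
  Pos 9: window 'da' -> no
  Pos 10: window 'aa' -> no
  Pos 11: window 'aa' -> no
  Pos 12: window 'a' -> no
Total matches: 1

1


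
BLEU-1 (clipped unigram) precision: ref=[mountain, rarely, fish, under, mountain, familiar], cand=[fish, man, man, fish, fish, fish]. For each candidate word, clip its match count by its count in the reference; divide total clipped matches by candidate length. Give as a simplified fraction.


Reference word counts: {'familiar': 1, 'fish': 1, 'mountain': 2, 'rarely': 1, 'under': 1}
Checking each candidate word (with clipping):
  'fish' -> in reference (ref count 1, used 1/1) -> match (matches: 1)
  'man' -> not in reference -> no match (matches: 1)
  'man' -> not in reference -> no match (matches: 1)
  'fish' -> ref count 1 already used up (1/1) -> clipped, no match (matches: 1)
  'fish' -> ref count 1 already used up (1/1) -> clipped, no match (matches: 1)
  'fish' -> ref count 1 already used up (1/1) -> clipped, no match (matches: 1)
Clipped matches: 1, Candidate length: 6
Precision = 1/6

1/6


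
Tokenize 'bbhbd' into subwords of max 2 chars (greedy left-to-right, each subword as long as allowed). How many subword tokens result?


'bbhbd' has 5 characters.
Chunking with max size 2:
  Chunk 1: 'bb' (positions 0-1)
  Chunk 2: 'hb' (positions 2-3)
  Chunk 3: 'd' (positions 4-4)
Total chunks: ceil(5 / 2) = 3

3


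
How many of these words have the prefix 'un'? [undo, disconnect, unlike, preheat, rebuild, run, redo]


Checking each word for prefix 'un':
  'undo' -> YES, starts with 'un' (count: 1)
  'disconnect' -> no (count: 1)
  'unlike' -> YES, starts with 'un' (count: 2)
  'preheat' -> no (count: 2)
  'rebuild' -> no (count: 2)
  'run' -> no (count: 2)
  'redo' -> no (count: 2)
Total with prefix 'un': 2

2


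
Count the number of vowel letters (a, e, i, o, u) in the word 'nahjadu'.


Scanning each character of 'nahjadu':
  Position 1: 'n' -> consonant (running count: 0)
  Position 2: 'a' -> vowel (running count: 1)
  Position 3: 'h' -> consonant (running count: 1)
  Position 4: 'j' -> consonant (running count: 1)
  Position 5: 'a' -> vowel (running count: 2)
  Position 6: 'd' -> consonant (running count: 2)
  Position 7: 'u' -> vowel (running count: 3)
Total vowels: 3

3


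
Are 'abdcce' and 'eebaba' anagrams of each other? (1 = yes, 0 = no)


Sort characters of 'abdcce': 'abccde'
Sort characters of 'eebaba': 'aabbee'
Sorted forms differ -> they are NOT anagrams
Result: 0

0


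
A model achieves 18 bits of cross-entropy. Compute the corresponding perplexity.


Perplexity formula: PP = 2^H
H = 18
PP = 2^18
PP = 2^18 = 262144

262144


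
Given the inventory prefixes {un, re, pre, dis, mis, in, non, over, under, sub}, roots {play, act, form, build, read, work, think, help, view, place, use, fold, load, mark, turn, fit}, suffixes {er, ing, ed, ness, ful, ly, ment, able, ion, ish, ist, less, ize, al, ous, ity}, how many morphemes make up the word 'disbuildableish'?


Segmenting 'disbuildableish' against the inventory:
  'dis' -> prefix (morpheme 1)
  'build' -> root (morpheme 2)
  'able' -> suffix (morpheme 3)
  'ish' -> suffix (morpheme 4)
Total morphemes: 4

4


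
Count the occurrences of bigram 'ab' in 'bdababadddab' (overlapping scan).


Scanning 'bdababadddab' for bigram 'ab':
  Position 0: 'bd' -> no
  Position 1: 'da' -> no
  Position 2: 'ab' -> MATCH
  Position 3: 'ba' -> no
  Position 4: 'ab' -> MATCH
  Position 5: 'ba' -> no
  Position 6: 'ad' -> no
  Position 7: 'dd' -> no
  Position 8: 'dd' -> no
  Position 9: 'da' -> no
  Position 10: 'ab' -> MATCH
Total matches: 3

3


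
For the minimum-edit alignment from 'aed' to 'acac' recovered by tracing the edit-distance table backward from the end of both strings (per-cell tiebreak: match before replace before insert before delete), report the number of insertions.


Edit distance = 3. Backtracking from cell (3, 4) with preference match > replace > insert > delete,
then listing the resulting alignment 'aed' -> 'acac' left to right:
  Step 1: keep 'a'
  Step 2: insert 'c' [insertion #1]
  Step 3: replace e->a
  Step 4: replace d->c
Total insertions: 1

1


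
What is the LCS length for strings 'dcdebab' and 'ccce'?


DP table for LCS of 'dcdebab' and 'ccce':
       c  c  c  e
    0  0  0  0  0
  d 0  0  0  0  0
  c 0  1  1  1  1
  d 0  1  1  1  1
  e 0  1  1  1  2
  b 0  1  1  1  2
  a 0  1  1  1  2
  b 0  1  1  1  2
LCS: 'ce'
LCS length = 2

2


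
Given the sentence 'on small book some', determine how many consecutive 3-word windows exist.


Word trigrams from [4] words:
  Trigram 1: (on small book)
  Trigram 2: (small book some)
Total word trigrams: 4 - 2 = 2

2


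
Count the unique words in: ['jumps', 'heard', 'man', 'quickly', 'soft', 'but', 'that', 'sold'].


Listing all tokens and tracking unique types:
  Token 1: 'jumps' -> NEW (unique so far: 1)
  Token 2: 'heard' -> NEW (unique so far: 2)
  Token 3: 'man' -> NEW (unique so far: 3)
  Token 4: 'quickly' -> NEW (unique so far: 4)
  Token 5: 'soft' -> NEW (unique so far: 5)
  Token 6: 'but' -> NEW (unique so far: 6)
  Token 7: 'that' -> NEW (unique so far: 7)
  Token 8: 'sold' -> NEW (unique so far: 8)
Unique types: ('but', 'heard', 'jumps', 'man', 'quickly', 'soft', 'sold', 'that')
Vocabulary size: 8

8


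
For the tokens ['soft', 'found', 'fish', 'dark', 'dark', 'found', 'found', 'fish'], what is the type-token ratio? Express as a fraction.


Tokens: 8
Unique types: ('dark', 'fish', 'found', 'soft') = 4
TTR = 4/8
Simplify: divide both by 4 -> 1/2
TTR = 1/2

1/2


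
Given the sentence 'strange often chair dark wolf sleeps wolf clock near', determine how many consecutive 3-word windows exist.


Word trigrams from [9] words:
  Trigram 1: (strange often chair)
  Trigram 2: (often chair dark)
  Trigram 3: (chair dark wolf)
  Trigram 4: (dark wolf sleeps)
  Trigram 5: (wolf sleeps wolf)
  Trigram 6: (sleeps wolf clock)
  Trigram 7: (wolf clock near)
Total word trigrams: 9 - 2 = 7

7


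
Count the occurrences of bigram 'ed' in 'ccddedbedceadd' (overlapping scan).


Scanning 'ccddedbedceadd' for bigram 'ed':
  Position 0: 'cc' -> no
  Position 1: 'cd' -> no
  Position 2: 'dd' -> no
  Position 3: 'de' -> no
  Position 4: 'ed' -> MATCH
  Position 5: 'db' -> no
  Position 6: 'be' -> no
  Position 7: 'ed' -> MATCH
  Position 8: 'dc' -> no
  Position 9: 'ce' -> no
  Position 10: 'ea' -> no
  Position 11: 'ad' -> no
  Position 12: 'dd' -> no
Total matches: 2

2


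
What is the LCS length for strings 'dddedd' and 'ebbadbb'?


DP table for LCS of 'dddedd' and 'ebbadbb':
       e  b  b  a  d  b  b
    0  0  0  0  0  0  0  0
  d 0  0  0  0  0  1  1  1
  d 0  0  0  0  0  1  1  1
  d 0  0  0  0  0  1  1  1
  e 0  1  1  1  1  1  1  1
  d 0  1  1  1  1  2  2  2
  d 0  1  1  1  1  2  2  2
LCS: 'ed'
LCS length = 2

2


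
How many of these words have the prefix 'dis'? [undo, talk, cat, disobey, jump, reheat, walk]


Checking each word for prefix 'dis':
  'undo' -> no (count: 0)
  'talk' -> no (count: 0)
  'cat' -> no (count: 0)
  'disobey' -> YES, starts with 'dis' (count: 1)
  'jump' -> no (count: 1)
  'reheat' -> no (count: 1)
  'walk' -> no (count: 1)
Total with prefix 'dis': 1

1


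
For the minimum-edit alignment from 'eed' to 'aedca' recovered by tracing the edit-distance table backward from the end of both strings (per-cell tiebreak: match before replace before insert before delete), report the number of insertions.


Edit distance = 3. Backtracking from cell (3, 5) with preference match > replace > insert > delete,
then listing the resulting alignment 'eed' -> 'aedca' left to right:
  Step 1: replace e->a
  Step 2: keep 'e'
  Step 3: keep 'd'
  Step 4: insert 'c' [insertion #1]
  Step 5: insert 'a' [insertion #2]
Total insertions: 2

2


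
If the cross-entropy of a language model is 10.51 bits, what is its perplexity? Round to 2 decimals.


Perplexity formula: PP = 2^H
H = 10.51
PP = 2^10.51
Decompose: 2^10.51 = 2^10 * 2^0.51
2^10 = 1024, 2^0.51 ~ 1.4240502
PP ~ 1024 * 1.4240502 = 1458.2274048
Rounded to 2 decimals: 1458.23

1458.23


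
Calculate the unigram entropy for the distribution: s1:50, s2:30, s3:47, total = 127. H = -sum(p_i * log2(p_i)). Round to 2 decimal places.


Computing entropy H = -sum(p_i * log2(p_i)):
  s1: p = 50/127 = 0.3937, -p*log2(p) = 0.5295
  s2: p = 30/127 = 0.2362, -p*log2(p) = 0.4918
  s3: p = 47/127 = 0.3701, -p*log2(p) = 0.5307
H = sum of terms = 1.5520
Rounded to 2 decimals: 1.55

1.55


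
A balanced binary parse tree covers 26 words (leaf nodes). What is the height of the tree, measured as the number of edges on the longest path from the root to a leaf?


In a balanced binary tree with n leaves the deepest leaf is ceil(log2(n)) edges below the root.
log2(26) = 4.7004
ceil(4.7004) = 5
height (edges) = 5

5


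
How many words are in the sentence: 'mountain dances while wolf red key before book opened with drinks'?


Counting words by splitting on spaces:
  Word 1: 'mountain'
  Word 2: 'dances'
  Word 3: 'while'
  Word 4: 'wolf'
  Word 5: 'red'
  Word 6: 'key'
  Word 7: 'before'
  Word 8: 'book'
  Word 9: 'opened'
  Word 10: 'with'
  Word 11: 'drinks'
Total words: 11

11


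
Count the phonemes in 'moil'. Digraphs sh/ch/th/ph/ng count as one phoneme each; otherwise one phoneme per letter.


Parsing 'moil' greedily, digraphs first:
  'm' -> consonant phoneme (phonemes so far: 1)
  'o' -> vowel phoneme (phonemes so far: 2)
  'i' -> vowel phoneme (phonemes so far: 3)
  'l' -> consonant phoneme (phonemes so far: 4)
Total phonemes: 4

4


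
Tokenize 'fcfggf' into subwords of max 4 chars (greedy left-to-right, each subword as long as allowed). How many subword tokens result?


'fcfggf' has 6 characters.
Chunking with max size 4:
  Chunk 1: 'fcfg' (positions 0-3)
  Chunk 2: 'gf' (positions 4-5)
Total chunks: ceil(6 / 4) = 2

2


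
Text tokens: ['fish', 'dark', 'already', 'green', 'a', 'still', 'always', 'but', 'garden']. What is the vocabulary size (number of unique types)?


Listing all tokens and tracking unique types:
  Token 1: 'fish' -> NEW (unique so far: 1)
  Token 2: 'dark' -> NEW (unique so far: 2)
  Token 3: 'already' -> NEW (unique so far: 3)
  Token 4: 'green' -> NEW (unique so far: 4)
  Token 5: 'a' -> NEW (unique so far: 5)
  Token 6: 'still' -> NEW (unique so far: 6)
  Token 7: 'always' -> NEW (unique so far: 7)
  Token 8: 'but' -> NEW (unique so far: 8)
  Token 9: 'garden' -> NEW (unique so far: 9)
Unique types: ('a', 'already', 'always', 'but', 'dark', 'fish', 'garden', 'green', 'still')
Vocabulary size: 9

9


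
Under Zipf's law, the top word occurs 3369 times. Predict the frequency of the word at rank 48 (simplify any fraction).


Zipf's law: freq(rank) = f1 / rank
f1 = 3369, rank = 48
freq = 3369 / 48
GCD(3369, 48) = 3
Simplified: 1123/16

1123/16


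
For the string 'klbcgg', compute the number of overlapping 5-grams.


String 'klbcgg' has length L = 6.
Number of overlapping n-grams = L - n + 1
Substituting: 6 - 5 + 1 = 2

2


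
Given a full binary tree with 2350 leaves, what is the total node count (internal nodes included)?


Leaf nodes (terminals): 2350
Internal nodes = n - 1 = 2350 - 1 = 2349
Total = leaves + internal = 2350 + 2349 = 4699

4699


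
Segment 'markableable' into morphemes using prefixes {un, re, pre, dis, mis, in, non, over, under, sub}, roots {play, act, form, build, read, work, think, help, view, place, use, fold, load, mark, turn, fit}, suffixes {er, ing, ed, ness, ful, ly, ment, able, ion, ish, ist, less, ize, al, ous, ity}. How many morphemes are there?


Segmenting 'markableable' against the inventory:
  'mark' -> root (morpheme 1)
  'able' -> suffix (morpheme 2)
  'able' -> suffix (morpheme 3)
Total morphemes: 3

3


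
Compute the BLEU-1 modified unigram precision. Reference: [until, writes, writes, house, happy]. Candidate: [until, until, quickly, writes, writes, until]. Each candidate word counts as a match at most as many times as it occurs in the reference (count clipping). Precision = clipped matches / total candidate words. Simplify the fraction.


Reference word counts: {'happy': 1, 'house': 1, 'until': 1, 'writes': 2}
Checking each candidate word (with clipping):
  'until' -> in reference (ref count 1, used 1/1) -> match (matches: 1)
  'until' -> ref count 1 already used up (1/1) -> clipped, no match (matches: 1)
  'quickly' -> not in reference -> no match (matches: 1)
  'writes' -> in reference (ref count 2, used 1/2) -> match (matches: 2)
  'writes' -> in reference (ref count 2, used 2/2) -> match (matches: 3)
  'until' -> ref count 1 already used up (1/1) -> clipped, no match (matches: 3)
Clipped matches: 3, Candidate length: 6
Precision = 3/6 = 1/2

1/2


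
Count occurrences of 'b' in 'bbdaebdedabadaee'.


Scanning 'bbdaebdedabadaee' for 'b':
  Position 0: 'b' -> MATCH (count: 1)
  Position 1: 'b' -> MATCH (count: 2)
  Position 5: 'b' -> MATCH (count: 3)
  Position 10: 'b' -> MATCH (count: 4)
Total occurrences of 'b': 4

4


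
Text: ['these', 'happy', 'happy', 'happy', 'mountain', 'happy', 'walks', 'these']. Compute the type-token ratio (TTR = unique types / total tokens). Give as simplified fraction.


Tokens: 8
Unique types: ('happy', 'mountain', 'these', 'walks') = 4
TTR = 4/8
Simplify: divide both by 4 -> 1/2
TTR = 1/2

1/2


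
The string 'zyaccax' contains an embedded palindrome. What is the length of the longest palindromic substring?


Scanning 'zyaccax' for palindromic substrings.
Substring at positions 2-5: 'acca'.
Check: reverse('acca') = 'acca' -> palindrome confirmed.
Neighbouring characters ('y' / 'x') break symmetry, so it cannot extend further.
No longer palindromic substring exists; longest length = 4

4


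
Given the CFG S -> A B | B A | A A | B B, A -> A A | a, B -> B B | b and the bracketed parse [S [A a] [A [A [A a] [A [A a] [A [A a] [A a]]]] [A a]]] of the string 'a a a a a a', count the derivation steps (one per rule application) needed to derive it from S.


Every bracketed nonterminal node [X ...] in the tree is produced by exactly one rule application.
Reading the tree off as a leftmost derivation:
  Step 1: S  =>  A A   (applied S -> A A)
  Step 2: A A  =>  a A   (applied A -> a)
  Step 3: a A  =>  a A A   (applied A -> A A)
  Step 4: a A A  =>  a A A A   (applied A -> A A)
  Step 5: a A A A  =>  a a A A   (applied A -> a)
  Step 6: a a A A  =>  a a A A A   (applied A -> A A)
  Step 7: a a A A A  =>  a a a A A   (applied A -> a)
  Step 8: a a a A A  =>  a a a A A A   (applied A -> A A)
  Step 9: a a a A A A  =>  a a a a A A   (applied A -> a)
  Step 10: a a a a A A  =>  a a a a a A   (applied A -> a)
  Step 11: a a a a a A  =>  a a a a a a   (applied A -> a)
Final yield: a a a a a a
Total rewrite steps: 11

11


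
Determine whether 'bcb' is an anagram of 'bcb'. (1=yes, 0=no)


Sort characters of 'bcb': 'bbc'
Sort characters of 'bcb': 'bbc'
Sorted forms match -> they ARE anagrams
Result: 1

1


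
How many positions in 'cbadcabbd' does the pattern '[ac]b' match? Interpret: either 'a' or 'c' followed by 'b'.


Pattern: [ac]b means either 'a' or 'c' followed by 'b'.
Scanning 'cbadcabbd' position-by-position:
  Pos 0: window 'cb' -> MATCH
  Pos 1: window 'ba' -> no
  Pos 2: window 'ad' -> no
  Pos 3: window 'dc' -> no
  Pos 4: window 'ca' -> no
  Pos 5: window 'ab' -> MATCH
  Pos 6: window 'bb' -> no
  Pos 7: window 'bd' -> no
  Pos 8: window 'd' -> no
Total matches: 2

2


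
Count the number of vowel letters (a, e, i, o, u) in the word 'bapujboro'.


Scanning each character of 'bapujboro':
  Position 1: 'b' -> consonant (running count: 0)
  Position 2: 'a' -> vowel (running count: 1)
  Position 3: 'p' -> consonant (running count: 1)
  Position 4: 'u' -> vowel (running count: 2)
  Position 5: 'j' -> consonant (running count: 2)
  Position 6: 'b' -> consonant (running count: 2)
  Position 7: 'o' -> vowel (running count: 3)
  Position 8: 'r' -> consonant (running count: 3)
  Position 9: 'o' -> vowel (running count: 4)
Total vowels: 4

4


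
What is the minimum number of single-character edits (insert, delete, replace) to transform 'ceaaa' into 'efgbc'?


Building DP table for s1='ceaaa' (len 5) and s2='efgbc' (len 5):
       e  f  g  b  c
    0  1  2  3  4  5
  c 1  1  2  3  4  4
  e 2  1  2  3  4  5
  a 3  2  2  3  4  5
  a 4  3  3  3  4  5
  a 5  4  4  4  4  5
Edit distance = dp[5][5] = 5

5


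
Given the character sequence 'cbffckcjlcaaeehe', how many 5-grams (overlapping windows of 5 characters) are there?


String 'cbffckcjlcaaeehe' has length L = 16.
Number of overlapping n-grams = L - n + 1
Substituting: 16 - 5 + 1 = 12

12


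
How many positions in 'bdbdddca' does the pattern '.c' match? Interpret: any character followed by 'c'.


Pattern: .c means any character followed by 'c'.
Scanning 'bdbdddca' position-by-position:
  Pos 0: window 'bd' -> no
  Pos 1: window 'db' -> no
  Pos 2: window 'bd' -> no
  Pos 3: window 'dd' -> no
  Pos 4: window 'dd' -> no
  Pos 5: window 'dc' -> MATCH
  Pos 6: window 'ca' -> no
  Pos 7: window 'a' -> no
Total matches: 1

1


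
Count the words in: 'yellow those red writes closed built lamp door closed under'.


Counting words by splitting on spaces:
  Word 1: 'yellow'
  Word 2: 'those'
  Word 3: 'red'
  Word 4: 'writes'
  Word 5: 'closed'
  Word 6: 'built'
  Word 7: 'lamp'
  Word 8: 'door'
  Word 9: 'closed'
  Word 10: 'under'
Total words: 10

10


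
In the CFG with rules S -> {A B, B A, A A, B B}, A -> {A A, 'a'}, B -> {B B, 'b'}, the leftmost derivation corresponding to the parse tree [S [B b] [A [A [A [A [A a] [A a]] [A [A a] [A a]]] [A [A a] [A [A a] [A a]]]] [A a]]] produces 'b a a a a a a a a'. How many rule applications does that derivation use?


Every bracketed nonterminal node [X ...] in the tree is produced by exactly one rule application.
Reading the tree off as a leftmost derivation:
  Step 1: S  =>  B A   (applied S -> B A)
  Step 2: B A  =>  b A   (applied B -> b)
  Step 3: b A  =>  b A A   (applied A -> A A)
  Step 4: b A A  =>  b A A A   (applied A -> A A)
  Step 5: b A A A  =>  b A A A A   (applied A -> A A)
  Step 6: b A A A A  =>  b A A A A A   (applied A -> A A)
  Step 7: b A A A A A  =>  b a A A A A   (applied A -> a)
  Step 8: b a A A A A  =>  b a a A A A   (applied A -> a)
  Step 9: b a a A A A  =>  b a a A A A A   (applied A -> A A)
  Step 10: b a a A A A A  =>  b a a a A A A   (applied A -> a)
  Step 11: b a a a A A A  =>  b a a a a A A   (applied A -> a)
  Step 12: b a a a a A A  =>  b a a a a A A A   (applied A -> A A)
  Step 13: b a a a a A A A  =>  b a a a a a A A   (applied A -> a)
  Step 14: b a a a a a A A  =>  b a a a a a A A A   (applied A -> A A)
  Step 15: b a a a a a A A A  =>  b a a a a a a A A   (applied A -> a)
  Step 16: b a a a a a a A A  =>  b a a a a a a a A   (applied A -> a)
  Step 17: b a a a a a a a A  =>  b a a a a a a a a   (applied A -> a)
Final yield: b a a a a a a a a
Total rewrite steps: 17

17


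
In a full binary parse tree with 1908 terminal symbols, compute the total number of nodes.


Leaf nodes (terminals): 1908
Internal nodes = n - 1 = 1908 - 1 = 1907
Total = leaves + internal = 1908 + 1907 = 3815

3815


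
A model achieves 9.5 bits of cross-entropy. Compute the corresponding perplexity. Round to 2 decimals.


Perplexity formula: PP = 2^H
H = 9.5
PP = 2^9.5
Decompose: 2^9.5 = 2^9 * 2^0.5 = 2^9 * sqrt(2)
2^9 = 512, sqrt(2) ~ 1.4142136
PP ~ 512 * 1.4142136 = 724.0773632
Rounded to 2 decimals: 724.08

724.08


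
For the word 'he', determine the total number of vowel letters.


Scanning each character of 'he':
  Position 1: 'h' -> consonant (running count: 0)
  Position 2: 'e' -> vowel (running count: 1)
Total vowels: 1

1


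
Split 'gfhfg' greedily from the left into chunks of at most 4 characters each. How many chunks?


'gfhfg' has 5 characters.
Chunking with max size 4:
  Chunk 1: 'gfhf' (positions 0-3)
  Chunk 2: 'g' (positions 4-4)
Total chunks: ceil(5 / 4) = 2

2


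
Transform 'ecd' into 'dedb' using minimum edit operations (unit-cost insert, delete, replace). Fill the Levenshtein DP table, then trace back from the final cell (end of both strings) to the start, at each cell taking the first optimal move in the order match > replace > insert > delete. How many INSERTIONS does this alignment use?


Edit distance = 3. Backtracking from cell (3, 4) with preference match > replace > insert > delete,
then listing the resulting alignment 'ecd' -> 'dedb' left to right:
  Step 1: insert 'd' [insertion #1]
  Step 2: keep 'e'
  Step 3: replace c->d
  Step 4: replace d->b
Total insertions: 1

1


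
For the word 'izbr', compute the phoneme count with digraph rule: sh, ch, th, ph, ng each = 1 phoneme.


Parsing 'izbr' greedily, digraphs first:
  'i' -> vowel phoneme (phonemes so far: 1)
  'z' -> consonant phoneme (phonemes so far: 2)
  'b' -> consonant phoneme (phonemes so far: 3)
  'r' -> consonant phoneme (phonemes so far: 4)
Total phonemes: 4

4


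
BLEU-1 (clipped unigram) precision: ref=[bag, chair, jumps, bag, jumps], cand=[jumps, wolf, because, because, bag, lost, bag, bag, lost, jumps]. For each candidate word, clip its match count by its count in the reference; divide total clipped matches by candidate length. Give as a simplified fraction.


Reference word counts: {'bag': 2, 'chair': 1, 'jumps': 2}
Checking each candidate word (with clipping):
  'jumps' -> in reference (ref count 2, used 1/2) -> match (matches: 1)
  'wolf' -> not in reference -> no match (matches: 1)
  'because' -> not in reference -> no match (matches: 1)
  'because' -> not in reference -> no match (matches: 1)
  'bag' -> in reference (ref count 2, used 1/2) -> match (matches: 2)
  'lost' -> not in reference -> no match (matches: 2)
  'bag' -> in reference (ref count 2, used 2/2) -> match (matches: 3)
  'bag' -> ref count 2 already used up (2/2) -> clipped, no match (matches: 3)
  'lost' -> not in reference -> no match (matches: 3)
  'jumps' -> in reference (ref count 2, used 2/2) -> match (matches: 4)
Clipped matches: 4, Candidate length: 10
Precision = 4/10 = 2/5

2/5


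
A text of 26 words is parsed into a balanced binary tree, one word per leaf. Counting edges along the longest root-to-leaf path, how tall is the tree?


In a balanced binary tree with n leaves the deepest leaf is ceil(log2(n)) edges below the root.
log2(26) = 4.7004
ceil(4.7004) = 5
height (edges) = 5

5


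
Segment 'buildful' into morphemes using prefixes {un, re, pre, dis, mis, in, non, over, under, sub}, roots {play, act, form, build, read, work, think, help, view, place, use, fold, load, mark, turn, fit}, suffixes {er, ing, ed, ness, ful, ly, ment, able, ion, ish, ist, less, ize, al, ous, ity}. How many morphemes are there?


Segmenting 'buildful' against the inventory:
  'build' -> root (morpheme 1)
  'ful' -> suffix (morpheme 2)
Total morphemes: 2

2


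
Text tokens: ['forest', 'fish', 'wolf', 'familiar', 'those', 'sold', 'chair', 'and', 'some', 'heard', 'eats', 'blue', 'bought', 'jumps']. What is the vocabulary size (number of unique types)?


Listing all tokens and tracking unique types:
  Token 1: 'forest' -> NEW (unique so far: 1)
  Token 2: 'fish' -> NEW (unique so far: 2)
  Token 3: 'wolf' -> NEW (unique so far: 3)
  Token 4: 'familiar' -> NEW (unique so far: 4)
  Token 5: 'those' -> NEW (unique so far: 5)
  Token 6: 'sold' -> NEW (unique so far: 6)
  Token 7: 'chair' -> NEW (unique so far: 7)
  Token 8: 'and' -> NEW (unique so far: 8)
  Token 9: 'some' -> NEW (unique so far: 9)
  Token 10: 'heard' -> NEW (unique so far: 10)
  Token 11: 'eats' -> NEW (unique so far: 11)
  Token 12: 'blue' -> NEW (unique so far: 12)
  Token 13: 'bought' -> NEW (unique so far: 13)
  Token 14: 'jumps' -> NEW (unique so far: 14)
Unique types: ('and', 'blue', 'bought', 'chair', 'eats', 'familiar', 'fish', 'forest', 'heard', 'jumps', 'sold', 'some', 'those', 'wolf')
Vocabulary size: 14

14


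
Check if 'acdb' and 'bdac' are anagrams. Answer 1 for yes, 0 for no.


Sort characters of 'acdb': 'abcd'
Sort characters of 'bdac': 'abcd'
Sorted forms match -> they ARE anagrams
Result: 1

1


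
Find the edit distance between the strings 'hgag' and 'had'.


Building DP table for s1='hgag' (len 4) and s2='had' (len 3):
       h  a  d
    0  1  2  3
  h 1  0  1  2
  g 2  1  1  2
  a 3  2  1  2
  g 4  3  2  2
Edit distance = dp[4][3] = 2

2


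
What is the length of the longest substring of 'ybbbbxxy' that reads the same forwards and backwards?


Scanning 'ybbbbxxy' for palindromic substrings.
Substring at positions 1-4: 'bbbb'.
Check: reverse('bbbb') = 'bbbb' -> palindrome confirmed.
Neighbouring characters ('y' / 'x') break symmetry, so it cannot extend further.
No longer palindromic substring exists; longest length = 4

4


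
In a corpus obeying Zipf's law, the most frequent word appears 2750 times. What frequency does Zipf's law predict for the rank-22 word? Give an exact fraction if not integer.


Zipf's law: freq(rank) = f1 / rank
f1 = 2750, rank = 22
freq = 2750 / 22
= 125

125


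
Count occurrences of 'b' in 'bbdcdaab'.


Scanning 'bbdcdaab' for 'b':
  Position 0: 'b' -> MATCH (count: 1)
  Position 1: 'b' -> MATCH (count: 2)
  Position 7: 'b' -> MATCH (count: 3)
Total occurrences of 'b': 3

3


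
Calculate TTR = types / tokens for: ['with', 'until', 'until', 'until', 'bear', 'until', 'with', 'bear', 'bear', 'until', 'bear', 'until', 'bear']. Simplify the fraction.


Tokens: 13
Unique types: ('bear', 'until', 'with') = 3
TTR = 3/13
Already in lowest terms.

3/13


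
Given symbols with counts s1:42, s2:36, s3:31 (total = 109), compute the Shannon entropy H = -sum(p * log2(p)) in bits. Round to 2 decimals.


Computing entropy H = -sum(p_i * log2(p_i)):
  s1: p = 42/109 = 0.3853, -p*log2(p) = 0.5302
  s2: p = 36/109 = 0.3303, -p*log2(p) = 0.5279
  s3: p = 31/109 = 0.2844, -p*log2(p) = 0.5159
H = sum of terms = 1.5740
Rounded to 2 decimals: 1.57

1.57


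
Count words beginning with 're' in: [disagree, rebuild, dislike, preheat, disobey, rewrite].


Checking each word for prefix 're':
  'disagree' -> no (count: 0)
  'rebuild' -> YES, starts with 're' (count: 1)
  'dislike' -> no (count: 1)
  'preheat' -> no (count: 1)
  'disobey' -> no (count: 1)
  'rewrite' -> YES, starts with 're' (count: 2)
Total with prefix 're': 2

2


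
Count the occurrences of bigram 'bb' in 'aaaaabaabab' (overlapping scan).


Scanning 'aaaaabaabab' for bigram 'bb':
  Position 0: 'aa' -> no
  Position 1: 'aa' -> no
  Position 2: 'aa' -> no
  Position 3: 'aa' -> no
  Position 4: 'ab' -> no
  Position 5: 'ba' -> no
  Position 6: 'aa' -> no
  Position 7: 'ab' -> no
  Position 8: 'ba' -> no
  Position 9: 'ab' -> no
Total matches: 0

0


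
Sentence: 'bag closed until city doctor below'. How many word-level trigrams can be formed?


Word trigrams from [6] words:
  Trigram 1: (bag closed until)
  Trigram 2: (closed until city)
  Trigram 3: (until city doctor)
  Trigram 4: (city doctor below)
Total word trigrams: 6 - 2 = 4

4
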